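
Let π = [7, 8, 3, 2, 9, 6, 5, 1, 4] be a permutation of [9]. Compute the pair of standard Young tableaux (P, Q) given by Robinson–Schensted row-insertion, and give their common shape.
P = [1, 4, 9] / [2, 5] / [3, 6] / [7, 8];  Q = [1, 2, 5] / [3, 6] / [4, 7] / [8, 9];  common shape = (3, 2, 2, 2)

Row-insert the values π_1, π_2, … into P one at a time, bumping the leftmost entry strictly greater than the inserted value down to the next row. The recording tableau Q records, in position (i, j), the step at which that cell was added to P.
  Insert 7 (step 1): P = [7];  Q = [1]
  Insert 8 (step 2): P = [7, 8];  Q = [1, 2]
  Insert 3 (step 3): P = [3, 8] / [7];  Q = [1, 2] / [3]
  Insert 2 (step 4): P = [2, 8] / [3] / [7];  Q = [1, 2] / [3] / [4]
  Insert 9 (step 5): P = [2, 8, 9] / [3] / [7];  Q = [1, 2, 5] / [3] / [4]
  Insert 6 (step 6): P = [2, 6, 9] / [3, 8] / [7];  Q = [1, 2, 5] / [3, 6] / [4]
  Insert 5 (step 7): P = [2, 5, 9] / [3, 6] / [7, 8];  Q = [1, 2, 5] / [3, 6] / [4, 7]
  Insert 1 (step 8): P = [1, 5, 9] / [2, 6] / [3, 8] / [7];  Q = [1, 2, 5] / [3, 6] / [4, 7] / [8]
  Insert 4 (step 9): P = [1, 4, 9] / [2, 5] / [3, 6] / [7, 8];  Q = [1, 2, 5] / [3, 6] / [4, 7] / [8, 9]
Final shape: (3, 2, 2, 2).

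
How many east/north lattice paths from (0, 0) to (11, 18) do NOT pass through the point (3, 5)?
Number of paths = 23201850

Total paths from (0, 0) to (11, 18): C(29, 11) = 34597290. Paths through (3, 5): (paths (0, 0) → (3, 5)) × (paths (3, 5) → (11, 18)) = C(8, 3) · C(21, 8) = 56 · 203490 = 11395440. Avoidance count = 34597290 − 11395440 = 23201850.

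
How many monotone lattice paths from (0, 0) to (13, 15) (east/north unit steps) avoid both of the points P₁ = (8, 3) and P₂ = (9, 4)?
Number of paths = 35895615

Inclusion–exclusion. Total paths: C(28, 13) = 37442160. Through P₁: C(11, 8)·C(17, 5) = 1021020. Through P₂: C(13, 9)·C(15, 4) = 975975. Since P₁ is strictly southwest of P₂, a monotone path through both must visit P₁ then P₂; paths through both = C(11, 8)·C(2, 1)·C(15, 4) = 450450. Avoid both = 37442160 − 1021020 − 975975 + 450450 = 35895615.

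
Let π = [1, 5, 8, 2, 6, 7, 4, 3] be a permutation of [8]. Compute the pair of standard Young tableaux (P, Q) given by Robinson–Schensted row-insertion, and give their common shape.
P = [1, 2, 3, 7] / [4, 6] / [5] / [8];  Q = [1, 2, 3, 6] / [4, 5] / [7] / [8];  common shape = (4, 2, 1, 1)

Row-insert the values π_1, π_2, … into P one at a time, bumping the leftmost entry strictly greater than the inserted value down to the next row. The recording tableau Q records, in position (i, j), the step at which that cell was added to P.
  Insert 1 (step 1): P = [1];  Q = [1]
  Insert 5 (step 2): P = [1, 5];  Q = [1, 2]
  Insert 8 (step 3): P = [1, 5, 8];  Q = [1, 2, 3]
  Insert 2 (step 4): P = [1, 2, 8] / [5];  Q = [1, 2, 3] / [4]
  Insert 6 (step 5): P = [1, 2, 6] / [5, 8];  Q = [1, 2, 3] / [4, 5]
  Insert 7 (step 6): P = [1, 2, 6, 7] / [5, 8];  Q = [1, 2, 3, 6] / [4, 5]
  Insert 4 (step 7): P = [1, 2, 4, 7] / [5, 6] / [8];  Q = [1, 2, 3, 6] / [4, 5] / [7]
  Insert 3 (step 8): P = [1, 2, 3, 7] / [4, 6] / [5] / [8];  Q = [1, 2, 3, 6] / [4, 5] / [7] / [8]
Final shape: (4, 2, 1, 1).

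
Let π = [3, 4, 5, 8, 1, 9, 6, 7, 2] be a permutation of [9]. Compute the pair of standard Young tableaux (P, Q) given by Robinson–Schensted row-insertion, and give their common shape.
P = [1, 2, 5, 6, 7] / [3, 4, 9] / [8];  Q = [1, 2, 3, 4, 6] / [5, 7, 8] / [9];  common shape = (5, 3, 1)

Row-insert the values π_1, π_2, … into P one at a time, bumping the leftmost entry strictly greater than the inserted value down to the next row. The recording tableau Q records, in position (i, j), the step at which that cell was added to P.
  Insert 3 (step 1): P = [3];  Q = [1]
  Insert 4 (step 2): P = [3, 4];  Q = [1, 2]
  Insert 5 (step 3): P = [3, 4, 5];  Q = [1, 2, 3]
  Insert 8 (step 4): P = [3, 4, 5, 8];  Q = [1, 2, 3, 4]
  Insert 1 (step 5): P = [1, 4, 5, 8] / [3];  Q = [1, 2, 3, 4] / [5]
  Insert 9 (step 6): P = [1, 4, 5, 8, 9] / [3];  Q = [1, 2, 3, 4, 6] / [5]
  Insert 6 (step 7): P = [1, 4, 5, 6, 9] / [3, 8];  Q = [1, 2, 3, 4, 6] / [5, 7]
  Insert 7 (step 8): P = [1, 4, 5, 6, 7] / [3, 8, 9];  Q = [1, 2, 3, 4, 6] / [5, 7, 8]
  Insert 2 (step 9): P = [1, 2, 5, 6, 7] / [3, 4, 9] / [8];  Q = [1, 2, 3, 4, 6] / [5, 7, 8] / [9]
Final shape: (5, 3, 1).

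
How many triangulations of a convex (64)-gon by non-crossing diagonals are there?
C_62 = 24139737743045626825711458546273312

These polygon triangulations are counted by the Catalan number C_n = (1/(n + 1)) · C(2n, n). For n = 62: C_62 = (1/63) · C(124, 62) = 1520803477811874490019821888415218656/63 = 24139737743045626825711458546273312.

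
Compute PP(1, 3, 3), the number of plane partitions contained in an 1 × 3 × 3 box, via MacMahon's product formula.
PP(1, 3, 3) = 20

Evaluate the triple product over i = 1..1, j = 1..3, k = 1..3. The factors are (2/1) · (3/2) · (4/3) · (3/2) · (4/3) · (5/4) · (4/3) · (5/4) · … (9 factors total). The numerators and denominators telescope so the product is an integer; carrying out the multiplication exactly gives PP(1, 3, 3) = 20.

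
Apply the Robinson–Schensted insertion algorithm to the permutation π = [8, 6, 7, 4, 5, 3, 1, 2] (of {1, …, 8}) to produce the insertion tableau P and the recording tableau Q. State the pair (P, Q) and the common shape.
P = [1, 2] / [3, 5] / [4, 7] / [6] / [8];  Q = [1, 3] / [2, 5] / [4, 8] / [6] / [7];  common shape = (2, 2, 2, 1, 1)

Row-insert the values π_1, π_2, … into P one at a time, bumping the leftmost entry strictly greater than the inserted value down to the next row. The recording tableau Q records, in position (i, j), the step at which that cell was added to P.
  Insert 8 (step 1): P = [8];  Q = [1]
  Insert 6 (step 2): P = [6] / [8];  Q = [1] / [2]
  Insert 7 (step 3): P = [6, 7] / [8];  Q = [1, 3] / [2]
  Insert 4 (step 4): P = [4, 7] / [6] / [8];  Q = [1, 3] / [2] / [4]
  Insert 5 (step 5): P = [4, 5] / [6, 7] / [8];  Q = [1, 3] / [2, 5] / [4]
  Insert 3 (step 6): P = [3, 5] / [4, 7] / [6] / [8];  Q = [1, 3] / [2, 5] / [4] / [6]
  Insert 1 (step 7): P = [1, 5] / [3, 7] / [4] / [6] / [8];  Q = [1, 3] / [2, 5] / [4] / [6] / [7]
  Insert 2 (step 8): P = [1, 2] / [3, 5] / [4, 7] / [6] / [8];  Q = [1, 3] / [2, 5] / [4, 8] / [6] / [7]
Final shape: (2, 2, 2, 1, 1).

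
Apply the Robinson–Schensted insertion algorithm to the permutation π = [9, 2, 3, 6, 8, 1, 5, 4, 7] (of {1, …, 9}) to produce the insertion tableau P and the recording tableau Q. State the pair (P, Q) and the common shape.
P = [1, 3, 4, 7] / [2, 5, 8] / [6] / [9];  Q = [1, 3, 4, 5] / [2, 7, 9] / [6] / [8];  common shape = (4, 3, 1, 1)

Row-insert the values π_1, π_2, … into P one at a time, bumping the leftmost entry strictly greater than the inserted value down to the next row. The recording tableau Q records, in position (i, j), the step at which that cell was added to P.
  Insert 9 (step 1): P = [9];  Q = [1]
  Insert 2 (step 2): P = [2] / [9];  Q = [1] / [2]
  Insert 3 (step 3): P = [2, 3] / [9];  Q = [1, 3] / [2]
  Insert 6 (step 4): P = [2, 3, 6] / [9];  Q = [1, 3, 4] / [2]
  Insert 8 (step 5): P = [2, 3, 6, 8] / [9];  Q = [1, 3, 4, 5] / [2]
  Insert 1 (step 6): P = [1, 3, 6, 8] / [2] / [9];  Q = [1, 3, 4, 5] / [2] / [6]
  Insert 5 (step 7): P = [1, 3, 5, 8] / [2, 6] / [9];  Q = [1, 3, 4, 5] / [2, 7] / [6]
  Insert 4 (step 8): P = [1, 3, 4, 8] / [2, 5] / [6] / [9];  Q = [1, 3, 4, 5] / [2, 7] / [6] / [8]
  Insert 7 (step 9): P = [1, 3, 4, 7] / [2, 5, 8] / [6] / [9];  Q = [1, 3, 4, 5] / [2, 7, 9] / [6] / [8]
Final shape: (4, 3, 1, 1).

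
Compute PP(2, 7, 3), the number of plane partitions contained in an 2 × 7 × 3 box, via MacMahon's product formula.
PP(2, 7, 3) = 4950

Evaluate the triple product over i = 1..2, j = 1..7, k = 1..3. The factors are (2/1) · (3/2) · (4/3) · (3/2) · (4/3) · (5/4) · (4/3) · (5/4) · … (42 factors total). The numerators and denominators telescope so the product is an integer; carrying out the multiplication exactly gives PP(2, 7, 3) = 4950.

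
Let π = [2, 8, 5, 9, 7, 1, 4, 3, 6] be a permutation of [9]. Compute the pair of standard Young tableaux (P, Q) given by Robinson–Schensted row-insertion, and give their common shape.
P = [1, 3, 6] / [2, 4, 7] / [5, 9] / [8];  Q = [1, 2, 4] / [3, 5, 9] / [6, 7] / [8];  common shape = (3, 3, 2, 1)

Row-insert the values π_1, π_2, … into P one at a time, bumping the leftmost entry strictly greater than the inserted value down to the next row. The recording tableau Q records, in position (i, j), the step at which that cell was added to P.
  Insert 2 (step 1): P = [2];  Q = [1]
  Insert 8 (step 2): P = [2, 8];  Q = [1, 2]
  Insert 5 (step 3): P = [2, 5] / [8];  Q = [1, 2] / [3]
  Insert 9 (step 4): P = [2, 5, 9] / [8];  Q = [1, 2, 4] / [3]
  Insert 7 (step 5): P = [2, 5, 7] / [8, 9];  Q = [1, 2, 4] / [3, 5]
  Insert 1 (step 6): P = [1, 5, 7] / [2, 9] / [8];  Q = [1, 2, 4] / [3, 5] / [6]
  Insert 4 (step 7): P = [1, 4, 7] / [2, 5] / [8, 9];  Q = [1, 2, 4] / [3, 5] / [6, 7]
  Insert 3 (step 8): P = [1, 3, 7] / [2, 4] / [5, 9] / [8];  Q = [1, 2, 4] / [3, 5] / [6, 7] / [8]
  Insert 6 (step 9): P = [1, 3, 6] / [2, 4, 7] / [5, 9] / [8];  Q = [1, 2, 4] / [3, 5, 9] / [6, 7] / [8]
Final shape: (3, 3, 2, 1).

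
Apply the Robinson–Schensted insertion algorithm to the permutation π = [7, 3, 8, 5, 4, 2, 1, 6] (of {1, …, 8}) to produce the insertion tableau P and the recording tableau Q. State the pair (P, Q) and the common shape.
P = [1, 4, 6] / [2, 8] / [3] / [5] / [7];  Q = [1, 3, 8] / [2, 4] / [5] / [6] / [7];  common shape = (3, 2, 1, 1, 1)

Row-insert the values π_1, π_2, … into P one at a time, bumping the leftmost entry strictly greater than the inserted value down to the next row. The recording tableau Q records, in position (i, j), the step at which that cell was added to P.
  Insert 7 (step 1): P = [7];  Q = [1]
  Insert 3 (step 2): P = [3] / [7];  Q = [1] / [2]
  Insert 8 (step 3): P = [3, 8] / [7];  Q = [1, 3] / [2]
  Insert 5 (step 4): P = [3, 5] / [7, 8];  Q = [1, 3] / [2, 4]
  Insert 4 (step 5): P = [3, 4] / [5, 8] / [7];  Q = [1, 3] / [2, 4] / [5]
  Insert 2 (step 6): P = [2, 4] / [3, 8] / [5] / [7];  Q = [1, 3] / [2, 4] / [5] / [6]
  Insert 1 (step 7): P = [1, 4] / [2, 8] / [3] / [5] / [7];  Q = [1, 3] / [2, 4] / [5] / [6] / [7]
  Insert 6 (step 8): P = [1, 4, 6] / [2, 8] / [3] / [5] / [7];  Q = [1, 3, 8] / [2, 4] / [5] / [6] / [7]
Final shape: (3, 2, 1, 1, 1).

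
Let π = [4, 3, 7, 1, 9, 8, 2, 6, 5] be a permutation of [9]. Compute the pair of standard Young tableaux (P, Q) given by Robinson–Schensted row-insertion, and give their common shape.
P = [1, 2, 5] / [3, 6, 8] / [4, 7] / [9];  Q = [1, 3, 5] / [2, 6, 8] / [4, 7] / [9];  common shape = (3, 3, 2, 1)

Row-insert the values π_1, π_2, … into P one at a time, bumping the leftmost entry strictly greater than the inserted value down to the next row. The recording tableau Q records, in position (i, j), the step at which that cell was added to P.
  Insert 4 (step 1): P = [4];  Q = [1]
  Insert 3 (step 2): P = [3] / [4];  Q = [1] / [2]
  Insert 7 (step 3): P = [3, 7] / [4];  Q = [1, 3] / [2]
  Insert 1 (step 4): P = [1, 7] / [3] / [4];  Q = [1, 3] / [2] / [4]
  Insert 9 (step 5): P = [1, 7, 9] / [3] / [4];  Q = [1, 3, 5] / [2] / [4]
  Insert 8 (step 6): P = [1, 7, 8] / [3, 9] / [4];  Q = [1, 3, 5] / [2, 6] / [4]
  Insert 2 (step 7): P = [1, 2, 8] / [3, 7] / [4, 9];  Q = [1, 3, 5] / [2, 6] / [4, 7]
  Insert 6 (step 8): P = [1, 2, 6] / [3, 7, 8] / [4, 9];  Q = [1, 3, 5] / [2, 6, 8] / [4, 7]
  Insert 5 (step 9): P = [1, 2, 5] / [3, 6, 8] / [4, 7] / [9];  Q = [1, 3, 5] / [2, 6, 8] / [4, 7] / [9]
Final shape: (3, 3, 2, 1).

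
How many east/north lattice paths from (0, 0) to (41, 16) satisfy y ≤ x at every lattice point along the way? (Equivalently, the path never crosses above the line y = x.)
Number of paths = 35844219876465

By the reflection principle (André's argument), the number of monotone paths to (41, 16) with n ≤ m that never go above y = x is C(57, 41) − C(57, 42) = 57902201338905 − 22057981462440 = 35844219876465.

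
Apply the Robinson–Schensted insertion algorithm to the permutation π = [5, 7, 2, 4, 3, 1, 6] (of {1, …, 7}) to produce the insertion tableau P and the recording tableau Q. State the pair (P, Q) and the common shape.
P = [1, 3, 6] / [2, 7] / [4] / [5];  Q = [1, 2, 7] / [3, 4] / [5] / [6];  common shape = (3, 2, 1, 1)

Row-insert the values π_1, π_2, … into P one at a time, bumping the leftmost entry strictly greater than the inserted value down to the next row. The recording tableau Q records, in position (i, j), the step at which that cell was added to P.
  Insert 5 (step 1): P = [5];  Q = [1]
  Insert 7 (step 2): P = [5, 7];  Q = [1, 2]
  Insert 2 (step 3): P = [2, 7] / [5];  Q = [1, 2] / [3]
  Insert 4 (step 4): P = [2, 4] / [5, 7];  Q = [1, 2] / [3, 4]
  Insert 3 (step 5): P = [2, 3] / [4, 7] / [5];  Q = [1, 2] / [3, 4] / [5]
  Insert 1 (step 6): P = [1, 3] / [2, 7] / [4] / [5];  Q = [1, 2] / [3, 4] / [5] / [6]
  Insert 6 (step 7): P = [1, 3, 6] / [2, 7] / [4] / [5];  Q = [1, 2, 7] / [3, 4] / [5] / [6]
Final shape: (3, 2, 1, 1).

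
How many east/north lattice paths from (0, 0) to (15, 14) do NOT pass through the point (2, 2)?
Number of paths = 46356960

Total paths from (0, 0) to (15, 14): C(29, 15) = 77558760. Paths through (2, 2): (paths (0, 0) → (2, 2)) × (paths (2, 2) → (15, 14)) = C(4, 2) · C(25, 13) = 6 · 5200300 = 31201800. Avoidance count = 77558760 − 31201800 = 46356960.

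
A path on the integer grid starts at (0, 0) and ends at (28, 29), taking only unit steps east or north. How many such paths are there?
Number of paths = 15033633249770520

A monotone lattice path from (0, 0) to (28, 29) consists of 28 east steps and 29 north steps in some order, so it is determined by which 28 of the 57 steps are east. The count is C(57, 28) = 15033633249770520.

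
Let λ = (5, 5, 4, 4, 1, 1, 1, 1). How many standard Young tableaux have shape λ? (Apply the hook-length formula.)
# SYT of shape (5, 5, 4, 4, 1, 1, 1, 1) = 678978300

Hook-length formula: f^λ = n! / Π hook(c), product over all cells c of the Young diagram. For λ = (5, 5, 4, 4, 1, 1, 1, 1), n = 22 boxes. Hook lengths by row (left-to-right, top-to-bottom): [12, 7, 6, 5, 2]; [11, 6, 5, 4, 1]; [9, 4, 3, 2]; [8, 3, 2, 1]; [4]; [3]; [2]; [1]. Product of hooks = 1655429529600. So f^λ = 22! / 1655429529600 = 1124000727777607680000 / 1655429529600 = 678978300.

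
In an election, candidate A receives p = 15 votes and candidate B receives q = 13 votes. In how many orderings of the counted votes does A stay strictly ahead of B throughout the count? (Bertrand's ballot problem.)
Strict-lead orderings = 2674440

Total orderings of the 28 votes with 15 for A: C(28, 15) = 37442160. By the Bertrand ballot formula (Cycle Lemma / reflection principle), the number of orderings in which A is strictly ahead of B throughout is (p − q)/(p + q) · C(p + q, p) = (15 − 13)/(15 + 13) · 37442160 = 2674440.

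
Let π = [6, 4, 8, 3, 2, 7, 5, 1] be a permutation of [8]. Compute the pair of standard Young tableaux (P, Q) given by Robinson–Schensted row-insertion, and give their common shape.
P = [1, 5] / [2, 7] / [3, 8] / [4] / [6];  Q = [1, 3] / [2, 6] / [4, 7] / [5] / [8];  common shape = (2, 2, 2, 1, 1)

Row-insert the values π_1, π_2, … into P one at a time, bumping the leftmost entry strictly greater than the inserted value down to the next row. The recording tableau Q records, in position (i, j), the step at which that cell was added to P.
  Insert 6 (step 1): P = [6];  Q = [1]
  Insert 4 (step 2): P = [4] / [6];  Q = [1] / [2]
  Insert 8 (step 3): P = [4, 8] / [6];  Q = [1, 3] / [2]
  Insert 3 (step 4): P = [3, 8] / [4] / [6];  Q = [1, 3] / [2] / [4]
  Insert 2 (step 5): P = [2, 8] / [3] / [4] / [6];  Q = [1, 3] / [2] / [4] / [5]
  Insert 7 (step 6): P = [2, 7] / [3, 8] / [4] / [6];  Q = [1, 3] / [2, 6] / [4] / [5]
  Insert 5 (step 7): P = [2, 5] / [3, 7] / [4, 8] / [6];  Q = [1, 3] / [2, 6] / [4, 7] / [5]
  Insert 1 (step 8): P = [1, 5] / [2, 7] / [3, 8] / [4] / [6];  Q = [1, 3] / [2, 6] / [4, 7] / [5] / [8]
Final shape: (2, 2, 2, 1, 1).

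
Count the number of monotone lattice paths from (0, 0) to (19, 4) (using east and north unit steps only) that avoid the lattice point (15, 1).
Number of paths = 8295

Total paths from (0, 0) to (19, 4): C(23, 19) = 8855. Paths through (15, 1): (paths (0, 0) → (15, 1)) × (paths (15, 1) → (19, 4)) = C(16, 15) · C(7, 4) = 16 · 35 = 560. Avoidance count = 8855 − 560 = 8295.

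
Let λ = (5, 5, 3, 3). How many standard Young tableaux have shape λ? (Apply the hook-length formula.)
# SYT of shape (5, 5, 3, 3) = 171600

Hook-length formula: f^λ = n! / Π hook(c), product over all cells c of the Young diagram. For λ = (5, 5, 3, 3), n = 16 boxes. Hook lengths by row (left-to-right, top-to-bottom): [8, 7, 6, 3, 2]; [7, 6, 5, 2, 1]; [4, 3, 2]; [3, 2, 1]. Product of hooks = 121927680. So f^λ = 16! / 121927680 = 20922789888000 / 121927680 = 171600.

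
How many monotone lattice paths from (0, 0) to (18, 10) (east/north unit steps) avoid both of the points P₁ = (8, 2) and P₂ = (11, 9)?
Number of paths = 9853520

Inclusion–exclusion. Total paths: C(28, 18) = 13123110. Through P₁: C(10, 8)·C(18, 10) = 1969110. Through P₂: C(20, 11)·C(8, 7) = 1343680. Since P₁ is strictly southwest of P₂, a monotone path through both must visit P₁ then P₂; paths through both = C(10, 8)·C(10, 3)·C(8, 7) = 43200. Avoid both = 13123110 − 1969110 − 1343680 + 43200 = 9853520.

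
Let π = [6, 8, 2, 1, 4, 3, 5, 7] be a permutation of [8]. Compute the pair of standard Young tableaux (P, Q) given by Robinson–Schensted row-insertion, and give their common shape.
P = [1, 3, 5, 7] / [2, 4] / [6, 8];  Q = [1, 2, 7, 8] / [3, 5] / [4, 6];  common shape = (4, 2, 2)

Row-insert the values π_1, π_2, … into P one at a time, bumping the leftmost entry strictly greater than the inserted value down to the next row. The recording tableau Q records, in position (i, j), the step at which that cell was added to P.
  Insert 6 (step 1): P = [6];  Q = [1]
  Insert 8 (step 2): P = [6, 8];  Q = [1, 2]
  Insert 2 (step 3): P = [2, 8] / [6];  Q = [1, 2] / [3]
  Insert 1 (step 4): P = [1, 8] / [2] / [6];  Q = [1, 2] / [3] / [4]
  Insert 4 (step 5): P = [1, 4] / [2, 8] / [6];  Q = [1, 2] / [3, 5] / [4]
  Insert 3 (step 6): P = [1, 3] / [2, 4] / [6, 8];  Q = [1, 2] / [3, 5] / [4, 6]
  Insert 5 (step 7): P = [1, 3, 5] / [2, 4] / [6, 8];  Q = [1, 2, 7] / [3, 5] / [4, 6]
  Insert 7 (step 8): P = [1, 3, 5, 7] / [2, 4] / [6, 8];  Q = [1, 2, 7, 8] / [3, 5] / [4, 6]
Final shape: (4, 2, 2).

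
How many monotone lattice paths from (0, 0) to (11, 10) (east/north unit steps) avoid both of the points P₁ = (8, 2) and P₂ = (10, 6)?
Number of paths = 308626

Inclusion–exclusion. Total paths: C(21, 11) = 352716. Through P₁: C(10, 8)·C(11, 3) = 7425. Through P₂: C(16, 10)·C(5, 1) = 40040. Since P₁ is strictly southwest of P₂, a monotone path through both must visit P₁ then P₂; paths through both = C(10, 8)·C(6, 2)·C(5, 1) = 3375. Avoid both = 352716 − 7425 − 40040 + 3375 = 308626.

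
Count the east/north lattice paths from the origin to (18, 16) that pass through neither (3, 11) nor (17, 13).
Number of paths = 1719453294

Inclusion–exclusion. Total paths: C(34, 18) = 2203961430. Through P₁: C(14, 3)·C(20, 15) = 5643456. Through P₂: C(30, 17)·C(4, 1) = 479039400. Since P₁ is strictly southwest of P₂, a monotone path through both must visit P₁ then P₂; paths through both = C(14, 3)·C(16, 14)·C(4, 1) = 174720. Avoid both = 2203961430 − 5643456 − 479039400 + 174720 = 1719453294.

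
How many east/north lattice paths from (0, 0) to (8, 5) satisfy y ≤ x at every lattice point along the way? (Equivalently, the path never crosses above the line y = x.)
Number of paths = 572

By the reflection principle (André's argument), the number of monotone paths to (8, 5) with n ≤ m that never go above y = x is C(13, 8) − C(13, 9) = 1287 − 715 = 572.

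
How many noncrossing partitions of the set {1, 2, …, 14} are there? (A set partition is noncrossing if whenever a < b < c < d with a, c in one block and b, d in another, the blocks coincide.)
C_14 = 2674440

These noncrossing partitions are counted by the Catalan number C_n = (1/(n + 1)) · C(2n, n). For n = 14: C_14 = (1/15) · C(28, 14) = 40116600/15 = 2674440.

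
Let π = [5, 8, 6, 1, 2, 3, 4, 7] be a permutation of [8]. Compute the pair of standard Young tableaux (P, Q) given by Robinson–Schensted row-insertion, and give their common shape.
P = [1, 2, 3, 4, 7] / [5, 6] / [8];  Q = [1, 2, 6, 7, 8] / [3, 5] / [4];  common shape = (5, 2, 1)

Row-insert the values π_1, π_2, … into P one at a time, bumping the leftmost entry strictly greater than the inserted value down to the next row. The recording tableau Q records, in position (i, j), the step at which that cell was added to P.
  Insert 5 (step 1): P = [5];  Q = [1]
  Insert 8 (step 2): P = [5, 8];  Q = [1, 2]
  Insert 6 (step 3): P = [5, 6] / [8];  Q = [1, 2] / [3]
  Insert 1 (step 4): P = [1, 6] / [5] / [8];  Q = [1, 2] / [3] / [4]
  Insert 2 (step 5): P = [1, 2] / [5, 6] / [8];  Q = [1, 2] / [3, 5] / [4]
  Insert 3 (step 6): P = [1, 2, 3] / [5, 6] / [8];  Q = [1, 2, 6] / [3, 5] / [4]
  Insert 4 (step 7): P = [1, 2, 3, 4] / [5, 6] / [8];  Q = [1, 2, 6, 7] / [3, 5] / [4]
  Insert 7 (step 8): P = [1, 2, 3, 4, 7] / [5, 6] / [8];  Q = [1, 2, 6, 7, 8] / [3, 5] / [4]
Final shape: (5, 2, 1).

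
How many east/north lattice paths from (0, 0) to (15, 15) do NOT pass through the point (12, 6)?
Number of paths = 151033440

Total paths from (0, 0) to (15, 15): C(30, 15) = 155117520. Paths through (12, 6): (paths (0, 0) → (12, 6)) × (paths (12, 6) → (15, 15)) = C(18, 12) · C(12, 3) = 18564 · 220 = 4084080. Avoidance count = 155117520 − 4084080 = 151033440.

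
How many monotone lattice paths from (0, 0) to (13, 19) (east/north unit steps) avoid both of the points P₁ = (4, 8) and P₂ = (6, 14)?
Number of paths = 244512600

Inclusion–exclusion. Total paths: C(32, 13) = 347373600. Through P₁: C(12, 4)·C(20, 9) = 83140200. Through P₂: C(20, 6)·C(12, 7) = 30697920. Since P₁ is strictly southwest of P₂, a monotone path through both must visit P₁ then P₂; paths through both = C(12, 4)·C(8, 2)·C(12, 7) = 10977120. Avoid both = 347373600 − 83140200 − 30697920 + 10977120 = 244512600.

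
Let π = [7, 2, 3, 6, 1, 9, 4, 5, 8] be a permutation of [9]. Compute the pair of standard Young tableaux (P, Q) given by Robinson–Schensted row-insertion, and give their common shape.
P = [1, 3, 4, 5, 8] / [2, 6, 9] / [7];  Q = [1, 3, 4, 6, 9] / [2, 7, 8] / [5];  common shape = (5, 3, 1)

Row-insert the values π_1, π_2, … into P one at a time, bumping the leftmost entry strictly greater than the inserted value down to the next row. The recording tableau Q records, in position (i, j), the step at which that cell was added to P.
  Insert 7 (step 1): P = [7];  Q = [1]
  Insert 2 (step 2): P = [2] / [7];  Q = [1] / [2]
  Insert 3 (step 3): P = [2, 3] / [7];  Q = [1, 3] / [2]
  Insert 6 (step 4): P = [2, 3, 6] / [7];  Q = [1, 3, 4] / [2]
  Insert 1 (step 5): P = [1, 3, 6] / [2] / [7];  Q = [1, 3, 4] / [2] / [5]
  Insert 9 (step 6): P = [1, 3, 6, 9] / [2] / [7];  Q = [1, 3, 4, 6] / [2] / [5]
  Insert 4 (step 7): P = [1, 3, 4, 9] / [2, 6] / [7];  Q = [1, 3, 4, 6] / [2, 7] / [5]
  Insert 5 (step 8): P = [1, 3, 4, 5] / [2, 6, 9] / [7];  Q = [1, 3, 4, 6] / [2, 7, 8] / [5]
  Insert 8 (step 9): P = [1, 3, 4, 5, 8] / [2, 6, 9] / [7];  Q = [1, 3, 4, 6, 9] / [2, 7, 8] / [5]
Final shape: (5, 3, 1).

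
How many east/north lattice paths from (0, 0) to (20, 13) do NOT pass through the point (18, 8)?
Number of paths = 540358665

Total paths from (0, 0) to (20, 13): C(33, 20) = 573166440. Paths through (18, 8): (paths (0, 0) → (18, 8)) × (paths (18, 8) → (20, 13)) = C(26, 18) · C(7, 2) = 1562275 · 21 = 32807775. Avoidance count = 573166440 − 32807775 = 540358665.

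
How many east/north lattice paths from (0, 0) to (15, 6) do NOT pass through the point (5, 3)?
Number of paths = 38248

Total paths from (0, 0) to (15, 6): C(21, 15) = 54264. Paths through (5, 3): (paths (0, 0) → (5, 3)) × (paths (5, 3) → (15, 6)) = C(8, 5) · C(13, 10) = 56 · 286 = 16016. Avoidance count = 54264 − 16016 = 38248.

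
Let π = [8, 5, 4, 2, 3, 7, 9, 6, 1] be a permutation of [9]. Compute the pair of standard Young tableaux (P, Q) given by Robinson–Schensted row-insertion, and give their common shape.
P = [1, 3, 6, 9] / [2, 7] / [4] / [5] / [8];  Q = [1, 5, 6, 7] / [2, 8] / [3] / [4] / [9];  common shape = (4, 2, 1, 1, 1)

Row-insert the values π_1, π_2, … into P one at a time, bumping the leftmost entry strictly greater than the inserted value down to the next row. The recording tableau Q records, in position (i, j), the step at which that cell was added to P.
  Insert 8 (step 1): P = [8];  Q = [1]
  Insert 5 (step 2): P = [5] / [8];  Q = [1] / [2]
  Insert 4 (step 3): P = [4] / [5] / [8];  Q = [1] / [2] / [3]
  Insert 2 (step 4): P = [2] / [4] / [5] / [8];  Q = [1] / [2] / [3] / [4]
  Insert 3 (step 5): P = [2, 3] / [4] / [5] / [8];  Q = [1, 5] / [2] / [3] / [4]
  Insert 7 (step 6): P = [2, 3, 7] / [4] / [5] / [8];  Q = [1, 5, 6] / [2] / [3] / [4]
  Insert 9 (step 7): P = [2, 3, 7, 9] / [4] / [5] / [8];  Q = [1, 5, 6, 7] / [2] / [3] / [4]
  Insert 6 (step 8): P = [2, 3, 6, 9] / [4, 7] / [5] / [8];  Q = [1, 5, 6, 7] / [2, 8] / [3] / [4]
  Insert 1 (step 9): P = [1, 3, 6, 9] / [2, 7] / [4] / [5] / [8];  Q = [1, 5, 6, 7] / [2, 8] / [3] / [4] / [9]
Final shape: (4, 2, 1, 1, 1).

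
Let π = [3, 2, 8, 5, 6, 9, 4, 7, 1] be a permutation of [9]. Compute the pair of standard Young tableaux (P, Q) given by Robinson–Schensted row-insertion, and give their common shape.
P = [1, 4, 6, 7] / [2, 5, 9] / [3] / [8];  Q = [1, 3, 5, 6] / [2, 4, 8] / [7] / [9];  common shape = (4, 3, 1, 1)

Row-insert the values π_1, π_2, … into P one at a time, bumping the leftmost entry strictly greater than the inserted value down to the next row. The recording tableau Q records, in position (i, j), the step at which that cell was added to P.
  Insert 3 (step 1): P = [3];  Q = [1]
  Insert 2 (step 2): P = [2] / [3];  Q = [1] / [2]
  Insert 8 (step 3): P = [2, 8] / [3];  Q = [1, 3] / [2]
  Insert 5 (step 4): P = [2, 5] / [3, 8];  Q = [1, 3] / [2, 4]
  Insert 6 (step 5): P = [2, 5, 6] / [3, 8];  Q = [1, 3, 5] / [2, 4]
  Insert 9 (step 6): P = [2, 5, 6, 9] / [3, 8];  Q = [1, 3, 5, 6] / [2, 4]
  Insert 4 (step 7): P = [2, 4, 6, 9] / [3, 5] / [8];  Q = [1, 3, 5, 6] / [2, 4] / [7]
  Insert 7 (step 8): P = [2, 4, 6, 7] / [3, 5, 9] / [8];  Q = [1, 3, 5, 6] / [2, 4, 8] / [7]
  Insert 1 (step 9): P = [1, 4, 6, 7] / [2, 5, 9] / [3] / [8];  Q = [1, 3, 5, 6] / [2, 4, 8] / [7] / [9]
Final shape: (4, 3, 1, 1).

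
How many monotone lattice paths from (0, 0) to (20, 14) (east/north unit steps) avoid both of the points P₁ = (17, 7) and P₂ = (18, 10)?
Number of paths = 1174362750

Inclusion–exclusion. Total paths: C(34, 20) = 1391975640. Through P₁: C(24, 17)·C(10, 3) = 41532480. Through P₂: C(28, 18)·C(6, 2) = 196846650. Since P₁ is strictly southwest of P₂, a monotone path through both must visit P₁ then P₂; paths through both = C(24, 17)·C(4, 1)·C(6, 2) = 20766240. Avoid both = 1391975640 − 41532480 − 196846650 + 20766240 = 1174362750.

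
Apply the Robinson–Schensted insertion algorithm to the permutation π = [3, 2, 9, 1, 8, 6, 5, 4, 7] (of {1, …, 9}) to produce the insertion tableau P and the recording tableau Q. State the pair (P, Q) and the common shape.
P = [1, 4, 7] / [2, 5] / [3, 6] / [8] / [9];  Q = [1, 3, 9] / [2, 5] / [4, 6] / [7] / [8];  common shape = (3, 2, 2, 1, 1)

Row-insert the values π_1, π_2, … into P one at a time, bumping the leftmost entry strictly greater than the inserted value down to the next row. The recording tableau Q records, in position (i, j), the step at which that cell was added to P.
  Insert 3 (step 1): P = [3];  Q = [1]
  Insert 2 (step 2): P = [2] / [3];  Q = [1] / [2]
  Insert 9 (step 3): P = [2, 9] / [3];  Q = [1, 3] / [2]
  Insert 1 (step 4): P = [1, 9] / [2] / [3];  Q = [1, 3] / [2] / [4]
  Insert 8 (step 5): P = [1, 8] / [2, 9] / [3];  Q = [1, 3] / [2, 5] / [4]
  Insert 6 (step 6): P = [1, 6] / [2, 8] / [3, 9];  Q = [1, 3] / [2, 5] / [4, 6]
  Insert 5 (step 7): P = [1, 5] / [2, 6] / [3, 8] / [9];  Q = [1, 3] / [2, 5] / [4, 6] / [7]
  Insert 4 (step 8): P = [1, 4] / [2, 5] / [3, 6] / [8] / [9];  Q = [1, 3] / [2, 5] / [4, 6] / [7] / [8]
  Insert 7 (step 9): P = [1, 4, 7] / [2, 5] / [3, 6] / [8] / [9];  Q = [1, 3, 9] / [2, 5] / [4, 6] / [7] / [8]
Final shape: (3, 2, 2, 1, 1).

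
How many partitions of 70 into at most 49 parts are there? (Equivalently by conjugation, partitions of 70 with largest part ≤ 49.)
p(70, parts ≤ 49) = 4085254

Use the recurrence p(n, m) = p(n, m−1) + p(n−m, m): either the largest part is < m (count p(n, m−1)) or the largest part is exactly m (remove one copy of m, count p(n−m, m)). With p(0, ·) = 1 this gives p(70, parts ≤ 49) = 4085254. (By conjugating Young diagrams, this also counts partitions of 70 into at most 49 parts.)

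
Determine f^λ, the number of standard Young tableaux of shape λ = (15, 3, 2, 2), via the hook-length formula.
# SYT of shape (15, 3, 2, 2) = 2282280

Hook-length formula: f^λ = n! / Π hook(c), product over all cells c of the Young diagram. For λ = (15, 3, 2, 2), n = 22 boxes. Hook lengths by row (left-to-right, top-to-bottom): [18, 17, 14, 12, 11, 10, 9, 8, 7, 6, 5, 4, 3, 2, 1]; [5, 4, 1]; [3, 2]; [2, 1]. Product of hooks = 492490285056000. So f^λ = 22! / 492490285056000 = 1124000727777607680000 / 492490285056000 = 2282280.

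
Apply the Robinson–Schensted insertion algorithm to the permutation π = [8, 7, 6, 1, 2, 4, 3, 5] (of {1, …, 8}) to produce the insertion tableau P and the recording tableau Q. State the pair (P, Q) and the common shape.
P = [1, 2, 3, 5] / [4] / [6] / [7] / [8];  Q = [1, 5, 6, 8] / [2] / [3] / [4] / [7];  common shape = (4, 1, 1, 1, 1)

Row-insert the values π_1, π_2, … into P one at a time, bumping the leftmost entry strictly greater than the inserted value down to the next row. The recording tableau Q records, in position (i, j), the step at which that cell was added to P.
  Insert 8 (step 1): P = [8];  Q = [1]
  Insert 7 (step 2): P = [7] / [8];  Q = [1] / [2]
  Insert 6 (step 3): P = [6] / [7] / [8];  Q = [1] / [2] / [3]
  Insert 1 (step 4): P = [1] / [6] / [7] / [8];  Q = [1] / [2] / [3] / [4]
  Insert 2 (step 5): P = [1, 2] / [6] / [7] / [8];  Q = [1, 5] / [2] / [3] / [4]
  Insert 4 (step 6): P = [1, 2, 4] / [6] / [7] / [8];  Q = [1, 5, 6] / [2] / [3] / [4]
  Insert 3 (step 7): P = [1, 2, 3] / [4] / [6] / [7] / [8];  Q = [1, 5, 6] / [2] / [3] / [4] / [7]
  Insert 5 (step 8): P = [1, 2, 3, 5] / [4] / [6] / [7] / [8];  Q = [1, 5, 6, 8] / [2] / [3] / [4] / [7]
Final shape: (4, 1, 1, 1, 1).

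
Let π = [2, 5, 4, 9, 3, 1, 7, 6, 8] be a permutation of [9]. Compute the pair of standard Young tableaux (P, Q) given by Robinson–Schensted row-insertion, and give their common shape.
P = [1, 3, 6, 8] / [2, 7] / [4, 9] / [5];  Q = [1, 2, 4, 9] / [3, 7] / [5, 8] / [6];  common shape = (4, 2, 2, 1)

Row-insert the values π_1, π_2, … into P one at a time, bumping the leftmost entry strictly greater than the inserted value down to the next row. The recording tableau Q records, in position (i, j), the step at which that cell was added to P.
  Insert 2 (step 1): P = [2];  Q = [1]
  Insert 5 (step 2): P = [2, 5];  Q = [1, 2]
  Insert 4 (step 3): P = [2, 4] / [5];  Q = [1, 2] / [3]
  Insert 9 (step 4): P = [2, 4, 9] / [5];  Q = [1, 2, 4] / [3]
  Insert 3 (step 5): P = [2, 3, 9] / [4] / [5];  Q = [1, 2, 4] / [3] / [5]
  Insert 1 (step 6): P = [1, 3, 9] / [2] / [4] / [5];  Q = [1, 2, 4] / [3] / [5] / [6]
  Insert 7 (step 7): P = [1, 3, 7] / [2, 9] / [4] / [5];  Q = [1, 2, 4] / [3, 7] / [5] / [6]
  Insert 6 (step 8): P = [1, 3, 6] / [2, 7] / [4, 9] / [5];  Q = [1, 2, 4] / [3, 7] / [5, 8] / [6]
  Insert 8 (step 9): P = [1, 3, 6, 8] / [2, 7] / [4, 9] / [5];  Q = [1, 2, 4, 9] / [3, 7] / [5, 8] / [6]
Final shape: (4, 2, 2, 1).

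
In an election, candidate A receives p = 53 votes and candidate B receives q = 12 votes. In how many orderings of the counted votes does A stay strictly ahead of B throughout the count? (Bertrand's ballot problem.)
Strict-lead orderings = 2540618921232

Total orderings of the 65 votes with 53 for A: C(65, 53) = 4027810484880. By the Bertrand ballot formula (Cycle Lemma / reflection principle), the number of orderings in which A is strictly ahead of B throughout is (p − q)/(p + q) · C(p + q, p) = (53 − 12)/(53 + 12) · 4027810484880 = 2540618921232.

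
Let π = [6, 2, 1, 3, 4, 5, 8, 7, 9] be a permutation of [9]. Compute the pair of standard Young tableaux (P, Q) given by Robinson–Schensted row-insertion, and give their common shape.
P = [1, 3, 4, 5, 7, 9] / [2, 8] / [6];  Q = [1, 4, 5, 6, 7, 9] / [2, 8] / [3];  common shape = (6, 2, 1)

Row-insert the values π_1, π_2, … into P one at a time, bumping the leftmost entry strictly greater than the inserted value down to the next row. The recording tableau Q records, in position (i, j), the step at which that cell was added to P.
  Insert 6 (step 1): P = [6];  Q = [1]
  Insert 2 (step 2): P = [2] / [6];  Q = [1] / [2]
  Insert 1 (step 3): P = [1] / [2] / [6];  Q = [1] / [2] / [3]
  Insert 3 (step 4): P = [1, 3] / [2] / [6];  Q = [1, 4] / [2] / [3]
  Insert 4 (step 5): P = [1, 3, 4] / [2] / [6];  Q = [1, 4, 5] / [2] / [3]
  Insert 5 (step 6): P = [1, 3, 4, 5] / [2] / [6];  Q = [1, 4, 5, 6] / [2] / [3]
  Insert 8 (step 7): P = [1, 3, 4, 5, 8] / [2] / [6];  Q = [1, 4, 5, 6, 7] / [2] / [3]
  Insert 7 (step 8): P = [1, 3, 4, 5, 7] / [2, 8] / [6];  Q = [1, 4, 5, 6, 7] / [2, 8] / [3]
  Insert 9 (step 9): P = [1, 3, 4, 5, 7, 9] / [2, 8] / [6];  Q = [1, 4, 5, 6, 7, 9] / [2, 8] / [3]
Final shape: (6, 2, 1).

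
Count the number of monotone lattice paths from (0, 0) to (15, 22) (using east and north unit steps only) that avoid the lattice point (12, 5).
Number of paths = 9357145440

Total paths from (0, 0) to (15, 22): C(37, 15) = 9364199760. Paths through (12, 5): (paths (0, 0) → (12, 5)) × (paths (12, 5) → (15, 22)) = C(17, 12) · C(20, 3) = 6188 · 1140 = 7054320. Avoidance count = 9364199760 − 7054320 = 9357145440.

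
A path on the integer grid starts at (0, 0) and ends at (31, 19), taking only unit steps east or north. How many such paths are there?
Number of paths = 30405943383200

A monotone lattice path from (0, 0) to (31, 19) consists of 31 east steps and 19 north steps in some order, so it is determined by which 31 of the 50 steps are east. The count is C(50, 31) = 30405943383200.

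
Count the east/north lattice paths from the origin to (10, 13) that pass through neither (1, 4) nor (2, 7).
Number of paths = 852918

Inclusion–exclusion. Total paths: C(23, 10) = 1144066. Through P₁: C(5, 1)·C(18, 9) = 243100. Through P₂: C(9, 2)·C(14, 8) = 108108. Since P₁ is strictly southwest of P₂, a monotone path through both must visit P₁ then P₂; paths through both = C(5, 1)·C(4, 1)·C(14, 8) = 60060. Avoid both = 1144066 − 243100 − 108108 + 60060 = 852918.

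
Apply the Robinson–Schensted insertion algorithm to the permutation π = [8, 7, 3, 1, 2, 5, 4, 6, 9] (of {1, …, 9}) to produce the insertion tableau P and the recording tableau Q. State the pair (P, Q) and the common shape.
P = [1, 2, 4, 6, 9] / [3, 5] / [7] / [8];  Q = [1, 5, 6, 8, 9] / [2, 7] / [3] / [4];  common shape = (5, 2, 1, 1)

Row-insert the values π_1, π_2, … into P one at a time, bumping the leftmost entry strictly greater than the inserted value down to the next row. The recording tableau Q records, in position (i, j), the step at which that cell was added to P.
  Insert 8 (step 1): P = [8];  Q = [1]
  Insert 7 (step 2): P = [7] / [8];  Q = [1] / [2]
  Insert 3 (step 3): P = [3] / [7] / [8];  Q = [1] / [2] / [3]
  Insert 1 (step 4): P = [1] / [3] / [7] / [8];  Q = [1] / [2] / [3] / [4]
  Insert 2 (step 5): P = [1, 2] / [3] / [7] / [8];  Q = [1, 5] / [2] / [3] / [4]
  Insert 5 (step 6): P = [1, 2, 5] / [3] / [7] / [8];  Q = [1, 5, 6] / [2] / [3] / [4]
  Insert 4 (step 7): P = [1, 2, 4] / [3, 5] / [7] / [8];  Q = [1, 5, 6] / [2, 7] / [3] / [4]
  Insert 6 (step 8): P = [1, 2, 4, 6] / [3, 5] / [7] / [8];  Q = [1, 5, 6, 8] / [2, 7] / [3] / [4]
  Insert 9 (step 9): P = [1, 2, 4, 6, 9] / [3, 5] / [7] / [8];  Q = [1, 5, 6, 8, 9] / [2, 7] / [3] / [4]
Final shape: (5, 2, 1, 1).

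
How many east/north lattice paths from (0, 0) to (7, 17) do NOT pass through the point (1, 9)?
Number of paths = 316074

Total paths from (0, 0) to (7, 17): C(24, 7) = 346104. Paths through (1, 9): (paths (0, 0) → (1, 9)) × (paths (1, 9) → (7, 17)) = C(10, 1) · C(14, 6) = 10 · 3003 = 30030. Avoidance count = 346104 − 30030 = 316074.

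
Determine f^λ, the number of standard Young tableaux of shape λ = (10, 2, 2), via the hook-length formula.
# SYT of shape (10, 2, 2) = 1365

Hook-length formula: f^λ = n! / Π hook(c), product over all cells c of the Young diagram. For λ = (10, 2, 2), n = 14 boxes. Hook lengths by row (left-to-right, top-to-bottom): [12, 11, 8, 7, 6, 5, 4, 3, 2, 1]; [3, 2]; [2, 1]. Product of hooks = 63866880. So f^λ = 14! / 63866880 = 87178291200 / 63866880 = 1365.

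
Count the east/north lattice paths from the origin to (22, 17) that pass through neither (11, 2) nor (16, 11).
Number of paths = 38515750494

Inclusion–exclusion. Total paths: C(39, 22) = 51021117810. Through P₁: C(13, 11)·C(26, 11) = 602640480. Through P₂: C(27, 16)·C(12, 6) = 12047014980. Since P₁ is strictly southwest of P₂, a monotone path through both must visit P₁ then P₂; paths through both = C(13, 11)·C(14, 5)·C(12, 6) = 144288144. Avoid both = 51021117810 − 602640480 − 12047014980 + 144288144 = 38515750494.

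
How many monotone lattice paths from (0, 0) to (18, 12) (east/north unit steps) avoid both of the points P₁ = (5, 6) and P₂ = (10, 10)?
Number of paths = 68263761

Inclusion–exclusion. Total paths: C(30, 18) = 86493225. Through P₁: C(11, 5)·C(19, 13) = 12534984. Through P₂: C(20, 10)·C(10, 8) = 8314020. Since P₁ is strictly southwest of P₂, a monotone path through both must visit P₁ then P₂; paths through both = C(11, 5)·C(9, 5)·C(10, 8) = 2619540. Avoid both = 86493225 − 12534984 − 8314020 + 2619540 = 68263761.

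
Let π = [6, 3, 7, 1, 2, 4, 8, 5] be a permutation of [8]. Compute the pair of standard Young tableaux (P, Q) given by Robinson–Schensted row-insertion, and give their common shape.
P = [1, 2, 4, 5] / [3, 7, 8] / [6];  Q = [1, 3, 6, 7] / [2, 5, 8] / [4];  common shape = (4, 3, 1)

Row-insert the values π_1, π_2, … into P one at a time, bumping the leftmost entry strictly greater than the inserted value down to the next row. The recording tableau Q records, in position (i, j), the step at which that cell was added to P.
  Insert 6 (step 1): P = [6];  Q = [1]
  Insert 3 (step 2): P = [3] / [6];  Q = [1] / [2]
  Insert 7 (step 3): P = [3, 7] / [6];  Q = [1, 3] / [2]
  Insert 1 (step 4): P = [1, 7] / [3] / [6];  Q = [1, 3] / [2] / [4]
  Insert 2 (step 5): P = [1, 2] / [3, 7] / [6];  Q = [1, 3] / [2, 5] / [4]
  Insert 4 (step 6): P = [1, 2, 4] / [3, 7] / [6];  Q = [1, 3, 6] / [2, 5] / [4]
  Insert 8 (step 7): P = [1, 2, 4, 8] / [3, 7] / [6];  Q = [1, 3, 6, 7] / [2, 5] / [4]
  Insert 5 (step 8): P = [1, 2, 4, 5] / [3, 7, 8] / [6];  Q = [1, 3, 6, 7] / [2, 5, 8] / [4]
Final shape: (4, 3, 1).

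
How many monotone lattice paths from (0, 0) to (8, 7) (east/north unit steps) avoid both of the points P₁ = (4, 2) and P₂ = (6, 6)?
Number of paths = 2448

Inclusion–exclusion. Total paths: C(15, 8) = 6435. Through P₁: C(6, 4)·C(9, 4) = 1890. Through P₂: C(12, 6)·C(3, 2) = 2772. Since P₁ is strictly southwest of P₂, a monotone path through both must visit P₁ then P₂; paths through both = C(6, 4)·C(6, 2)·C(3, 2) = 675. Avoid both = 6435 − 1890 − 2772 + 675 = 2448.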